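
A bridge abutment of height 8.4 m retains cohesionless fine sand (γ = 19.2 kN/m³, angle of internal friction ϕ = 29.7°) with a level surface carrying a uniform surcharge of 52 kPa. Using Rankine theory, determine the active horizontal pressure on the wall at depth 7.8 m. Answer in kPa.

K_a = (1 − sin φ)/(1 + sin φ) = 0.3374.
σ_v = γz + q = 19.2 × 7.8 + 52 = 201.8 kPa.
σ_h = K_a σ_v = 0.3374 × 201.8 = 68.07 kPa.

68.1 kPa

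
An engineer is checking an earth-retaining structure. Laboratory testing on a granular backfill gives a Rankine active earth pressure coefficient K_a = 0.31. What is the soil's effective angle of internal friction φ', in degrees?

K_a = tan²(45° − φ/2) ⇒ 45° − φ/2 = arctan(√0.31) = 29.11°.
φ = 2(45° − 29.11°) = 31.78°.

31.8°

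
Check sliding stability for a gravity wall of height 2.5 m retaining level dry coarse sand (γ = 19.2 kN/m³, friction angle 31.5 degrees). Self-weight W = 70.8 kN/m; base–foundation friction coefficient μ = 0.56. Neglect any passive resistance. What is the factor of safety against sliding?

K_a = tan²(45° − 31.5°/2) = 0.3136.
P_a = ½K_aγH² = 0.5×0.3136×19.2×2.5² = 18.82 kN/m, acting at H/3 = 0.8333 m above the base.
FS_sliding = μW / P_a = 0.56×70.8 / 18.82 = 2.107.

2.11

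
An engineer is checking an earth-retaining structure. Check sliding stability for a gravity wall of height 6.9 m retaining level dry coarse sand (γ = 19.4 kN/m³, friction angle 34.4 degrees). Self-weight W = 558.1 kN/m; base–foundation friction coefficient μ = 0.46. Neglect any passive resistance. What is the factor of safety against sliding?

2.00

K_a = tan²(45° − 34.4°/2) = 0.2780.
P_a = ½K_aγH² = 0.5×0.2780×19.4×6.9² = 128.4 kN/m, acting at H/3 = 2.300 m above the base.
FS_sliding = μW / P_a = 0.46×558.1 / 128.4 = 2.000.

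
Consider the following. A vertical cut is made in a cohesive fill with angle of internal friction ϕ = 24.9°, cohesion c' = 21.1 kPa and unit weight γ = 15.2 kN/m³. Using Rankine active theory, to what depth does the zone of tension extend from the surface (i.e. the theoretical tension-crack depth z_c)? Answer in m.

4.35 m

K_a = tan²(45° − 24.9°/2) = 0.4074; √K_a = 0.6383.
The active pressure is zero where K_a γ z = 2c√K_a, so z_c = 2c/(γ√K_a) = 2×21.1/(15.2×0.6383) = 4.350 m.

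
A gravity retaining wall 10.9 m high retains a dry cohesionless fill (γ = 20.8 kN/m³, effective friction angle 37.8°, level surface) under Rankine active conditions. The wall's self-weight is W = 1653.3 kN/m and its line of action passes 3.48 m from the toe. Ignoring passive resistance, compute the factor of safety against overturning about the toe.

5.34

K_a = tan²(45° − 37.8°/2) = 0.2400.
P_a = ½K_aγH² = 0.5×0.2400×20.8×10.9² = 296.5 kN/m, acting at H/3 = 3.633 m above the base.
Overturning moment M_o = P_a × H/3 = 296.5 × 3.633 = 1077.
Resisting moment M_r = W × 3.48 = 1653.3 × 3.48 = 5753.
FS_overturning = M_r/M_o = 5753/1077 = 5.340.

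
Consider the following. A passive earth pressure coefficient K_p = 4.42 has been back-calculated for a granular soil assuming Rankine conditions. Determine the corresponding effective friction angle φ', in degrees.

39.1°

K_p = (1+sin φ)/(1−sin φ) ⇒ sin φ = (K_p − 1)/(K_p + 1) = 0.6310.
φ = arcsin(0.6310) = 39.12°.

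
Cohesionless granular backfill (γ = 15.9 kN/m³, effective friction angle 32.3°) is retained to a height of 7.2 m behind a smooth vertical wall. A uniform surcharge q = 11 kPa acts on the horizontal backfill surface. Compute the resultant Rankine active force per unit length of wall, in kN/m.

149 kN/m

K_a = tan²(45° − φ/2) = 0.3035.
Soil triangle: ½ K_a γ H² = 0.5×0.3035×15.9×7.2² = 125.1 kN/m.
Surcharge rectangle: K_a q H = 0.3035×11×7.2 = 24.04 kN/m.
Total = 125.1 + 24.04 = 149.1 kN/m.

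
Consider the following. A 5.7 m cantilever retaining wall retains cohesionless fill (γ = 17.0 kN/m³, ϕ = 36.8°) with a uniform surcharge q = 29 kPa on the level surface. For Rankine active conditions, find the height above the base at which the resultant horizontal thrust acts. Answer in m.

2.26 m

K_a = 0.2508.
Triangular part P₁ = ½K_aγH² = 69.25 at H/3 = 1.900 m; rectangular part P₂ = K_a q H = 41.45 at H/2 = 2.850 m.
ȳ = (P₁·1.900 + P₂·2.850)/(P₁+P₂) = 2.256 m.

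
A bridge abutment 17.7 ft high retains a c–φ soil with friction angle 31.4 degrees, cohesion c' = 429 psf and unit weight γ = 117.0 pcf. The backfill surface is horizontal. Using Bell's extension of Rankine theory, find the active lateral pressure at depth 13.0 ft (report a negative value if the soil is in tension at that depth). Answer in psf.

K_a = (1 − sin φ)/(1 + sin φ) = 0.3149.
σ_a = K_a γ z − 2c√K_a = 0.3149×117.0×13.0 − 2×429×0.5612 = -2.500 psf.

-2.50 psf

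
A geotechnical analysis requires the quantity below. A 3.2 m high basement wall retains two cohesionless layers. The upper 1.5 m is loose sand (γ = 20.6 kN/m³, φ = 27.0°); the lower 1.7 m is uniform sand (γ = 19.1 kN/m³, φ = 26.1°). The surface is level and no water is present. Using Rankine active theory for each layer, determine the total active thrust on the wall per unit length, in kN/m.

39.9 kN/m

K_a1 = tan²(45°−27.0°/2) = 0.3755; K_a2 = tan²(45°−26.1°/2) = 0.3889.
Layer 1: σ at base = K_a1 γ₁ h₁ = 11.60 kPa; P₁ = ½×11.60×1.5 = 8.703.
Layer 2: σ_v at top = γ₁h₁ = 30.90; σ_h top = K_a2×30.90 = 12.02; σ_h base = K_a2×(30.90+19.1×1.7) = 24.65.
P₂ = ½(12.02+24.65)×1.7 = 31.17. Total P_a = 8.703+31.17 = 39.87 kN/m.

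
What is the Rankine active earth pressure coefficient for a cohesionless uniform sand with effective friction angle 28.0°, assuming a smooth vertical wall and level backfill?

K_a = (1 − sin φ)/(1 + sin φ) = (1 − sin 28.0°)/(1 + sin 28.0°) = 0.3610.

0.361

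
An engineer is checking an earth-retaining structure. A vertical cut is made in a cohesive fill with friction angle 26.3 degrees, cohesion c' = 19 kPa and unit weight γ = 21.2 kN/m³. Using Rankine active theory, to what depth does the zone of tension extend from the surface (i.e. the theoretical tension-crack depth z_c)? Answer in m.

2.89 m

K_a = tan²(45° − 26.3°/2) = 0.3859; √K_a = 0.6212.
The active pressure is zero where K_a γ z = 2c√K_a, so z_c = 2c/(γ√K_a) = 2×19/(21.2×0.6212) = 2.885 m.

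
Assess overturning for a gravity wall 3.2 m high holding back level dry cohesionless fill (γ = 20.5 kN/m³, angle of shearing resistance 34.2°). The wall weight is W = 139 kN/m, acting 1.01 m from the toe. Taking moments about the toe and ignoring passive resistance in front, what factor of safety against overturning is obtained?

K_a = tan²(45° − 34.2°/2) = 0.2803.
P_a = ½K_aγH² = 0.5×0.2803×20.5×3.2² = 29.42 kN/m, acting at H/3 = 1.067 m above the base.
Overturning moment M_o = P_a × H/3 = 29.42 × 1.067 = 31.39.
Resisting moment M_r = W × 1.01 = 139 × 1.01 = 140.4.
FS_overturning = M_r/M_o = 140.4/31.39 = 4.473.

4.47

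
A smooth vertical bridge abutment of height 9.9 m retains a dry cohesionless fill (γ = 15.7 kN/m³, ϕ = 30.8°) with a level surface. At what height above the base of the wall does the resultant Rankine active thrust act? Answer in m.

K_a = 0.3227.
The pressure distribution is triangular, so the resultant acts at H/3 above the base = 9.9/3 = 3.300 m.

3.30 m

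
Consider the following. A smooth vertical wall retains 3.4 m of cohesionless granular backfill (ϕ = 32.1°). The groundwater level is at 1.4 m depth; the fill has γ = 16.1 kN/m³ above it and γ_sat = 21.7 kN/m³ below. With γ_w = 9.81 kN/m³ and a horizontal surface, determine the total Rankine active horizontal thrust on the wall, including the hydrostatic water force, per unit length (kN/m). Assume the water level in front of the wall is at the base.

45.5 kN/m

K_a = tan²(45° − φ/2) = 0.3060.
γ' = 21.7 − 9.81 = 11.89 kN/m³. Depth below WT = 2.0 m.
σ'_h at WT = K_a γ d_w = 6.897 kPa; at base = 6.897 + K_a γ' × 2.0 = 14.17 kPa.
P₁ (0–1.4 m) = ½×6.897×1.4 = 4.828. P₂ (1.4–3.4 m) = ½(6.897+14.17)×2.0 = 21.07.
P_w = ½ γ_w h₂² = 0.5×9.81×2.0² = 19.62. Total = 4.828+21.07+19.62 = 45.52 kN/m.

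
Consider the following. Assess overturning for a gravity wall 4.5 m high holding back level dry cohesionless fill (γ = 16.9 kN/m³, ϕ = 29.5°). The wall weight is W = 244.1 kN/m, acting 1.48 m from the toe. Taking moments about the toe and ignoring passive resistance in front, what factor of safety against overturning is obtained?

4.14

K_a = tan²(45° − 29.5°/2) = 0.3401.
P_a = ½K_aγH² = 0.5×0.3401×16.9×4.5² = 58.20 kN/m, acting at H/3 = 1.500 m above the base.
Overturning moment M_o = P_a × H/3 = 58.20 × 1.500 = 87.29.
Resisting moment M_r = W × 1.48 = 244.1 × 1.48 = 361.3.
FS_overturning = M_r/M_o = 361.3/87.29 = 4.139.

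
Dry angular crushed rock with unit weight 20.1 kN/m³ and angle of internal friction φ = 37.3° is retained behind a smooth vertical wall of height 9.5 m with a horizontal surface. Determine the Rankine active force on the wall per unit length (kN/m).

K_a = tan²(45° − φ/2) = 0.2453.
P_a = ½ K_a γ H² = 0.5 × 0.2453 × 20.1 × 9.5² = 222.5 kN/m.

223 kN/m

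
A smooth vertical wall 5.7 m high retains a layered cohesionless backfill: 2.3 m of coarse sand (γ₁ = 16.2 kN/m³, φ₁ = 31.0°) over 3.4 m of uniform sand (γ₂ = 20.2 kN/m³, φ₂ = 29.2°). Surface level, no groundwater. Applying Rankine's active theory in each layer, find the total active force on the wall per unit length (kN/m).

K_a1 = tan²(45°−31.0°/2) = 0.3201; K_a2 = tan²(45°−29.2°/2) = 0.3442.
Layer 1: σ at base = K_a1 γ₁ h₁ = 11.93 kPa; P₁ = ½×11.93×2.3 = 13.72.
Layer 2: σ_v at top = γ₁h₁ = 37.26; σ_h top = K_a2×37.26 = 12.83; σ_h base = K_a2×(37.26+20.2×3.4) = 36.47.
P₂ = ½(12.83+36.47)×3.4 = 83.80. Total P_a = 13.72+83.80 = 97.51 kN/m.

97.5 kN/m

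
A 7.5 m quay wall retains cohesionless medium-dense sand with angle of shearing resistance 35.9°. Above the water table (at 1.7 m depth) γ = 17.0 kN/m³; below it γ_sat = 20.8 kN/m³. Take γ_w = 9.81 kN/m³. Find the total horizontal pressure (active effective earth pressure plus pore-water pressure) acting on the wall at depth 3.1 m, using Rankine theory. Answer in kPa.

25.3 kPa

K_a = (1 − sin φ)/(1 + sin φ) = 0.2607.
γ' = 20.8 − 9.81 = 10.99 kN/m³.
Effective vertical stress at 3.1 m: σ'_v = 17.0×1.7 + 10.99×1.40 = 44.29 kPa.
σ'_h = K_a σ'_v = 0.2607 × 44.29 = 11.55 kPa; u = γ_w × 1.40 = 13.73 kPa.
Total σ_h = 11.55 + 13.73 = 25.28 kPa.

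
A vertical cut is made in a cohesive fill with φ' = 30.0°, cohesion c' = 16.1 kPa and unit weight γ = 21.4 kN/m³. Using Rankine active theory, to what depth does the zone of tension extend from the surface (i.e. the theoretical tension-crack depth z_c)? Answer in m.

K_a = tan²(45° − 30.0°/2) = 0.3333; √K_a = 0.5774.
The active pressure is zero where K_a γ z = 2c√K_a, so z_c = 2c/(γ√K_a) = 2×16.1/(21.4×0.5774) = 2.606 m.

2.61 m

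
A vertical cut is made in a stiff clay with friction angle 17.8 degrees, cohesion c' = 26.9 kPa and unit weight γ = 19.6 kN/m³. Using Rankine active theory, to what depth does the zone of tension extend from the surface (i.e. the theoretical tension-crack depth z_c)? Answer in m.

K_a = tan²(45° − 17.8°/2) = 0.5318; √K_a = 0.7292.
The active pressure is zero where K_a γ z = 2c√K_a, so z_c = 2c/(γ√K_a) = 2×26.9/(19.6×0.7292) = 3.764 m.

3.76 m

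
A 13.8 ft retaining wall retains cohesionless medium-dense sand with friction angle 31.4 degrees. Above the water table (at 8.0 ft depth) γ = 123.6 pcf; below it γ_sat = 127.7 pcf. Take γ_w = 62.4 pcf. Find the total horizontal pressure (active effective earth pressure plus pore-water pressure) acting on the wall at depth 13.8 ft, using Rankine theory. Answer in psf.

793 psf

K_a = (1 − sin φ)/(1 + sin φ) = 0.3149.
γ' = 127.7 − 62.4 = 65.30 pcf.
Effective vertical stress at 13.8 ft: σ'_v = 123.6×8.0 + 65.30×5.80 = 1368 psf.
σ'_h = K_a σ'_v = 0.3149 × 1368 = 430.7 psf; u = γ_w × 5.80 = 361.9 psf.
Total σ_h = 430.7 + 361.9 = 792.6 psf.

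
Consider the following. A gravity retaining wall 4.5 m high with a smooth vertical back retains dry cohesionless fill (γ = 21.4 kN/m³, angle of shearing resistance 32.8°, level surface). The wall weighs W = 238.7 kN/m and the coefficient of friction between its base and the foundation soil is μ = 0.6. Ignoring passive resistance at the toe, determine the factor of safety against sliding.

K_a = tan²(45° − 32.8°/2) = 0.2973.
P_a = ½K_aγH² = 0.5×0.2973×21.4×4.5² = 64.41 kN/m, acting at H/3 = 1.500 m above the base.
FS_sliding = μW / P_a = 0.6×238.7 / 64.41 = 2.224.

2.22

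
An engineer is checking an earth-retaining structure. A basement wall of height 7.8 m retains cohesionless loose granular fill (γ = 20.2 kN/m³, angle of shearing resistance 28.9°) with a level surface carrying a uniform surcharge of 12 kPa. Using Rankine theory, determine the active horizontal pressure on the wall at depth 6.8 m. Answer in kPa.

52.0 kPa

K_a = (1 − sin φ)/(1 + sin φ) = 0.3484.
σ_v = γz + q = 20.2 × 6.8 + 12 = 149.4 kPa.
σ_h = K_a σ_v = 0.3484 × 149.4 = 52.03 kPa.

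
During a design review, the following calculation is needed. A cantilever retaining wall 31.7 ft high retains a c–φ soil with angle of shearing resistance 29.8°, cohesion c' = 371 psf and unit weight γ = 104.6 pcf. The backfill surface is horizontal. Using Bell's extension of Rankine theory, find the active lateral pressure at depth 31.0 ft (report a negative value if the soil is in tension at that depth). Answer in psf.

659 psf

K_a = (1 − sin φ)/(1 + sin φ) = 0.3360.
σ_a = K_a γ z − 2c√K_a = 0.3360×104.6×31.0 − 2×371×0.5797 = 659.5 psf.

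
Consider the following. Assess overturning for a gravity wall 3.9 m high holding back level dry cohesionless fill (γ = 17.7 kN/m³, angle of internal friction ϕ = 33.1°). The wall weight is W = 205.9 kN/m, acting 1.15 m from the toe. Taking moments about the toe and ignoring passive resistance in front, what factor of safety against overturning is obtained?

K_a = tan²(45° − 33.1°/2) = 0.2936.
P_a = ½K_aγH² = 0.5×0.2936×17.7×3.9² = 39.52 kN/m, acting at H/3 = 1.300 m above the base.
Overturning moment M_o = P_a × H/3 = 39.52 × 1.300 = 51.37.
Resisting moment M_r = W × 1.15 = 205.9 × 1.15 = 236.8.
FS_overturning = M_r/M_o = 236.8/51.37 = 4.609.

4.61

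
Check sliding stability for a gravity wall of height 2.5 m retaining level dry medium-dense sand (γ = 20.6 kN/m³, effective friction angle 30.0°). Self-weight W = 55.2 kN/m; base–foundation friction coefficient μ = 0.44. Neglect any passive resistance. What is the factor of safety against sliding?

K_a = tan²(45° − 30.0°/2) = 0.3333.
P_a = ½K_aγH² = 0.5×0.3333×20.6×2.5² = 21.46 kN/m, acting at H/3 = 0.8333 m above the base.
FS_sliding = μW / P_a = 0.44×55.2 / 21.46 = 1.132.

1.13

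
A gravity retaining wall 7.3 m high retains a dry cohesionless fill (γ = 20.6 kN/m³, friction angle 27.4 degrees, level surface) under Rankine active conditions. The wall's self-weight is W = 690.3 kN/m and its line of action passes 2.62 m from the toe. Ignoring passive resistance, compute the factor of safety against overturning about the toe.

K_a = tan²(45° − 27.4°/2) = 0.3697.
P_a = ½K_aγH² = 0.5×0.3697×20.6×7.3² = 202.9 kN/m, acting at H/3 = 2.433 m above the base.
Overturning moment M_o = P_a × H/3 = 202.9 × 2.433 = 493.7.
Resisting moment M_r = W × 2.62 = 690.3 × 2.62 = 1809.
FS_overturning = M_r/M_o = 1809/493.7 = 3.663.

3.66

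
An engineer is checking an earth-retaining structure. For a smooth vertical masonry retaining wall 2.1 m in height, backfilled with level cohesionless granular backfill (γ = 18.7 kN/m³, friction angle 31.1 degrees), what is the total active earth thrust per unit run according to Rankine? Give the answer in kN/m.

13.1 kN/m

K_a = tan²(45° − φ/2) = 0.3188.
P_a = ½ K_a γ H² = 0.5 × 0.3188 × 18.7 × 2.1² = 13.15 kN/m.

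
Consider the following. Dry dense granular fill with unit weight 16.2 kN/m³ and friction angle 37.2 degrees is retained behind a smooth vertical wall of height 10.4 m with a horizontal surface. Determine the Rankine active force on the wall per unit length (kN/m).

216 kN/m

K_a = tan²(45° − φ/2) = 0.2464.
P_a = ½ K_a γ H² = 0.5 × 0.2464 × 16.2 × 10.4² = 215.9 kN/m.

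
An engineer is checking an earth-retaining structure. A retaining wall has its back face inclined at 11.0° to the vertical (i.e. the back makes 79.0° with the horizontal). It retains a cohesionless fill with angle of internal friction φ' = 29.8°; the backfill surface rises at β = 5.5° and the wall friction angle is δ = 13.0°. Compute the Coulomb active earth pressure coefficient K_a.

K_a = sin²(α+φ) / [sin²α · sin(α−δ) · (1 + √{sin(φ+δ)sin(φ−β) / (sin(α−δ)sin(α+β))})²].
With α = 79.0°, φ = 29.8°, δ = 13.0°, β = 5.5°: K_a = 0.4213.

0.421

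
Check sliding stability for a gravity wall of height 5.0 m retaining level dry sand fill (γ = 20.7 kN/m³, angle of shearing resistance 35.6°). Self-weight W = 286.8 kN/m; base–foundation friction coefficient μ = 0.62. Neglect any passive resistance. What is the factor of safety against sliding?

K_a = tan²(45° − 35.6°/2) = 0.2641.
P_a = ½K_aγH² = 0.5×0.2641×20.7×5.0² = 68.34 kN/m, acting at H/3 = 1.667 m above the base.
FS_sliding = μW / P_a = 0.62×286.8 / 68.34 = 2.602.

2.60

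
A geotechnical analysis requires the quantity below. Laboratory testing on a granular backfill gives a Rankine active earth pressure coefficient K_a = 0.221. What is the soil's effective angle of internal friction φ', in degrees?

39.6°

K_a = tan²(45° − φ/2) ⇒ 45° − φ/2 = arctan(√0.221) = 25.18°.
φ = 2(45° − 25.18°) = 39.64°.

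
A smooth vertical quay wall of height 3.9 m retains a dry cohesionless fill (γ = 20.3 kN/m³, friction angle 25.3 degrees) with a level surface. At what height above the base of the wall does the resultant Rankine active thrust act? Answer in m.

1.30 m

K_a = 0.4012.
The pressure distribution is triangular, so the resultant acts at H/3 above the base = 3.9/3 = 1.300 m.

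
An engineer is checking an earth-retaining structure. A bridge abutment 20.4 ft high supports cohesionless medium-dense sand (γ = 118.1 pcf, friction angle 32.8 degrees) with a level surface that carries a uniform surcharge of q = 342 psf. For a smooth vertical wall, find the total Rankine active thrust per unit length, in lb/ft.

9380 lb/ft

K_a = tan²(45° − φ/2) = 0.2973.
Soil triangle: ½ K_a γ H² = 0.5×0.2973×118.1×20.4² = 7305 lb/ft.
Surcharge rectangle: K_a q H = 0.2973×342×20.4 = 2074 lb/ft.
Total = 7305 + 2074 = 9379 lb/ft.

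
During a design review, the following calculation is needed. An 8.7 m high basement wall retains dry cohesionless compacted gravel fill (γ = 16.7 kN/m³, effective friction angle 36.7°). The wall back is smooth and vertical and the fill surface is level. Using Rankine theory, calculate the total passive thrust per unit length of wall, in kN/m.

K_p = tan²(45° + φ/2) = 3.970.
P_p = ½ K_p γ H² = 0.5 × 3.970 × 16.7 × 8.7² = 2509 kN/m.

2510 kN/m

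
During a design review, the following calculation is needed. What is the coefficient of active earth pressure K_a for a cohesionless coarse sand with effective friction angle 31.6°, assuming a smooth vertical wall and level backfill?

K_a = tan²(45° − φ/2) = tan²(29.20°) = 0.3123.

0.312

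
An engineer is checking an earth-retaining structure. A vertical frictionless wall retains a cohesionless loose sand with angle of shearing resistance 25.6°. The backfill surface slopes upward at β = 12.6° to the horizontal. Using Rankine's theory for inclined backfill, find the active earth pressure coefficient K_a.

0.436

K_a = cos β · (cos β − √(cos²β − cos²φ)) / (cos β + √(cos²β − cos²φ)).
cos β = 0.9759, cos φ = 0.9018, √(cos²β − cos²φ) = 0.3730.
K_a = 0.9759 × (0.9759 − 0.3730)/(0.9759 + 0.3730) = 0.4362.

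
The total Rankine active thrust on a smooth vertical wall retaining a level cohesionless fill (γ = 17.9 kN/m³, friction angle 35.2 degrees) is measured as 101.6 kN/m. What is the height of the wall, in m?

K_a = 0.2687. P_a = ½ K_a γ H² ⇒ H = √(2P_a/(K_a γ)).
H = √(2×101.6/(0.2687×17.9)) = 6.500 m.

6.50 m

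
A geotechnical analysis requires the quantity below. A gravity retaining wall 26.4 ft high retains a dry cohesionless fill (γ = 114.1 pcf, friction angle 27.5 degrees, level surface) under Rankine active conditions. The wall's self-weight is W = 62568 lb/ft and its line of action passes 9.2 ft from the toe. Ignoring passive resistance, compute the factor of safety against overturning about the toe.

4.47

K_a = tan²(45° − 27.5°/2) = 0.3682.
P_a = ½K_aγH² = 0.5×0.3682×114.1×26.4² = 14640 lb/ft, acting at H/3 = 8.800 ft above the base.
Overturning moment M_o = P_a × H/3 = 14640 × 8.800 = 128800.
Resisting moment M_r = W × 9.2 = 62568 × 9.2 = 575600.
FS_overturning = M_r/M_o = 575600/128800 = 4.468.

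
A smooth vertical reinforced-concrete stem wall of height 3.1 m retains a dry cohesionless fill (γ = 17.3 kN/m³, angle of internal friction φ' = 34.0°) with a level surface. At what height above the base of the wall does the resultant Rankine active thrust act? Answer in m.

K_a = 0.2827.
The pressure distribution is triangular, so the resultant acts at H/3 above the base = 3.1/3 = 1.033 m.

1.03 m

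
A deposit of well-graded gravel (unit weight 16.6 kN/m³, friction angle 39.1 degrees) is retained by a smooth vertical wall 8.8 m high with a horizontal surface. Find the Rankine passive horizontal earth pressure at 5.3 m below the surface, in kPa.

388 kPa

K_p = (1 + sin φ)/(1 − sin φ) = 4.415.
σ_h = K_p γ z = 4.415 × 16.6 × 5.3 = 388.5 kPa.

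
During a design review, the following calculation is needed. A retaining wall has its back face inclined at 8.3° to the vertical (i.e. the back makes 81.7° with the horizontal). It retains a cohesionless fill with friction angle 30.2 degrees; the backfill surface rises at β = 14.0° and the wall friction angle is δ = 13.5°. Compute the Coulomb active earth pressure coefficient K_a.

0.446

K_a = sin²(α+φ) / [sin²α · sin(α−δ) · (1 + √{sin(φ+δ)sin(φ−β) / (sin(α−δ)sin(α+β))})²].
With α = 81.7°, φ = 30.2°, δ = 13.5°, β = 14.0°: K_a = 0.4462.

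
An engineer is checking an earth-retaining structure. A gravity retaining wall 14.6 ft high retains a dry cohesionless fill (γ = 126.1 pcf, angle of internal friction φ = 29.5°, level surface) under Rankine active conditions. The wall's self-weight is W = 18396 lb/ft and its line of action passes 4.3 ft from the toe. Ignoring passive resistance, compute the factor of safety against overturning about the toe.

K_a = tan²(45° − 29.5°/2) = 0.3401.
P_a = ½K_aγH² = 0.5×0.3401×126.1×14.6² = 4571 lb/ft, acting at H/3 = 4.867 ft above the base.
Overturning moment M_o = P_a × H/3 = 4571 × 4.867 = 22240.
Resisting moment M_r = W × 4.3 = 18396 × 4.3 = 79100.
FS_overturning = M_r/M_o = 79100/22240 = 3.556.

3.56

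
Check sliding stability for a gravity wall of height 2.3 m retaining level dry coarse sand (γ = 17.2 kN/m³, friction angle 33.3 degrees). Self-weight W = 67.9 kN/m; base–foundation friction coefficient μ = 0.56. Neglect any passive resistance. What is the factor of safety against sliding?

K_a = tan²(45° − 33.3°/2) = 0.2911.
P_a = ½K_aγH² = 0.5×0.2911×17.2×2.3² = 13.24 kN/m, acting at H/3 = 0.7667 m above the base.
FS_sliding = μW / P_a = 0.56×67.9 / 13.24 = 2.871.

2.87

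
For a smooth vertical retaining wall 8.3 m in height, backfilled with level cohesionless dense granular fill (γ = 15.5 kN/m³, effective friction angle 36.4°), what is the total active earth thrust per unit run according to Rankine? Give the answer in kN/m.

136 kN/m

K_a = tan²(45° − φ/2) = 0.2552.
P_a = ½ K_a γ H² = 0.5 × 0.2552 × 15.5 × 8.3² = 136.2 kN/m.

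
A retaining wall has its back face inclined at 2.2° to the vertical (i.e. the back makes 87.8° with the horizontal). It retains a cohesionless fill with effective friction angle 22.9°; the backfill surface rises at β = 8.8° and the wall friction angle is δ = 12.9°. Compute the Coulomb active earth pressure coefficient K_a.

0.473

K_a = sin²(α+φ) / [sin²α · sin(α−δ) · (1 + √{sin(φ+δ)sin(φ−β) / (sin(α−δ)sin(α+β))})²].
With α = 87.8°, φ = 22.9°, δ = 12.9°, β = 8.8°: K_a = 0.4729.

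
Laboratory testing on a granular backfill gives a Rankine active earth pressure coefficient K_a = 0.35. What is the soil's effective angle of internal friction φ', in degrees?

K_a = tan²(45° − φ/2) ⇒ 45° − φ/2 = arctan(√0.35) = 30.61°.
φ = 2(45° − 30.61°) = 28.78°.

28.8°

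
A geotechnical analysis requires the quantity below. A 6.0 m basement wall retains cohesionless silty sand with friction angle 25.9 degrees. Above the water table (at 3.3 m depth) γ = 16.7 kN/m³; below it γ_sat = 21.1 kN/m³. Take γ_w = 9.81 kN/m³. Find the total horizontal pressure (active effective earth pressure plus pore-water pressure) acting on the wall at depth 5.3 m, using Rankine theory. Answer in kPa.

K_a = (1 − sin φ)/(1 + sin φ) = 0.3920.
γ' = 21.1 − 9.81 = 11.29 kN/m³.
Effective vertical stress at 5.3 m: σ'_v = 16.7×3.3 + 11.29×2.00 = 77.69 kPa.
σ'_h = K_a σ'_v = 0.3920 × 77.69 = 30.45 kPa; u = γ_w × 2.00 = 19.62 kPa.
Total σ_h = 30.45 + 19.62 = 50.07 kPa.

50.1 kPa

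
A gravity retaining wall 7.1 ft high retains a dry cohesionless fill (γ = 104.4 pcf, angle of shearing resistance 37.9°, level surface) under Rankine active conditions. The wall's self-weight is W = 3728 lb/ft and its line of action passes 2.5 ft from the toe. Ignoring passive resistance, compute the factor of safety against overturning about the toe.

K_a = tan²(45° − 37.9°/2) = 0.2389.
P_a = ½K_aγH² = 0.5×0.2389×104.4×7.1² = 628.7 lb/ft, acting at H/3 = 2.367 ft above the base.
Overturning moment M_o = P_a × H/3 = 628.7 × 2.367 = 1488.
Resisting moment M_r = W × 2.5 = 3728 × 2.5 = 9320.
FS_overturning = M_r/M_o = 9320/1488 = 6.263.

6.26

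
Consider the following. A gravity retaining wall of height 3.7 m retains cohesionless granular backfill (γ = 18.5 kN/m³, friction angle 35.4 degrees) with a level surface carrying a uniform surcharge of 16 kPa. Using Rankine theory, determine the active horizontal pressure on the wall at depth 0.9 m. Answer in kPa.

8.70 kPa

K_a = (1 − sin φ)/(1 + sin φ) = 0.2664.
σ_v = γz + q = 18.5 × 0.9 + 16 = 32.65 kPa.
σ_h = K_a σ_v = 0.2664 × 32.65 = 8.698 kPa.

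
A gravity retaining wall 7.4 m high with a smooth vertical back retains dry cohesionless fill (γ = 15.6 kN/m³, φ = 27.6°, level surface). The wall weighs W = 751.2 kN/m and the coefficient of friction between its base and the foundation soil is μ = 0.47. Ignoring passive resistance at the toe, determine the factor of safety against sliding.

K_a = tan²(45° − 27.6°/2) = 0.3668.
P_a = ½K_aγH² = 0.5×0.3668×15.6×7.4² = 156.7 kN/m, acting at H/3 = 2.467 m above the base.
FS_sliding = μW / P_a = 0.47×751.2 / 156.7 = 2.254.

2.25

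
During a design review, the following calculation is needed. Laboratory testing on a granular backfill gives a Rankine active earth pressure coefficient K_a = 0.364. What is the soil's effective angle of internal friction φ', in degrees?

27.8°

K_a = tan²(45° − φ/2) ⇒ 45° − φ/2 = arctan(√0.364) = 31.10°.
φ = 2(45° − 31.10°) = 27.79°.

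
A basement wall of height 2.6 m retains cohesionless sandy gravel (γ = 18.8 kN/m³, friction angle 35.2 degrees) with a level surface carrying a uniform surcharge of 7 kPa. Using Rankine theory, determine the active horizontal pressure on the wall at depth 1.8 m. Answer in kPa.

11.0 kPa

K_a = (1 − sin φ)/(1 + sin φ) = 0.2687.
σ_v = γz + q = 18.8 × 1.8 + 7 = 40.84 kPa.
σ_h = K_a σ_v = 0.2687 × 40.84 = 10.97 kPa.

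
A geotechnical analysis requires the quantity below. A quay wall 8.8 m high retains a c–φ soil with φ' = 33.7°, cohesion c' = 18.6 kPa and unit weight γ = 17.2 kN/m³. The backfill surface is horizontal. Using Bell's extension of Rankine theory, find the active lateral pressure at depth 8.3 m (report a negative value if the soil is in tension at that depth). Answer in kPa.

K_a = (1 − sin φ)/(1 + sin φ) = 0.2863.
σ_a = K_a γ z − 2c√K_a = 0.2863×17.2×8.3 − 2×18.6×0.5351 = 20.97 kPa.

21.0 kPa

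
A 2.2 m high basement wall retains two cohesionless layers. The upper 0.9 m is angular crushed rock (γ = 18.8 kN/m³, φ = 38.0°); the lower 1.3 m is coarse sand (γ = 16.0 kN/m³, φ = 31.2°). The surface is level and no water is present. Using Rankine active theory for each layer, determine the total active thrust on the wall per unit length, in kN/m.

K_a1 = tan²(45°−38.0°/2) = 0.2379; K_a2 = tan²(45°−31.2°/2) = 0.3175.
Layer 1: σ at base = K_a1 γ₁ h₁ = 4.025 kPa; P₁ = ½×4.025×0.9 = 1.811.
Layer 2: σ_v at top = γ₁h₁ = 16.92; σ_h top = K_a2×16.92 = 5.372; σ_h base = K_a2×(16.92+16.0×1.3) = 11.98.
P₂ = ½(5.372+11.98)×1.3 = 11.28. Total P_a = 1.811+11.28 = 13.09 kN/m.

13.1 kN/m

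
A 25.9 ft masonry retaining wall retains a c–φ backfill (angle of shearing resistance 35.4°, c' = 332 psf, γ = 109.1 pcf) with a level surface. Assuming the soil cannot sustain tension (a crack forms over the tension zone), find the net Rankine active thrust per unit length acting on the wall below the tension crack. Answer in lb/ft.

K_a = 0.2664; √K_a = 0.5161.
Tension-crack depth z_c = 2c/(γ√K_a) = 2×332/(109.1×0.5161) = 11.79 ft.
σ_a at base = K_a γ H − 2c√K_a = 0.2664×109.1×25.9 − 2×332×0.5161 = 410.0 psf.
P_a = ½ × 410.0 × (H − z_c) = 0.5×410.0×14.11 = 2893 lb/ft.

2890 lb/ft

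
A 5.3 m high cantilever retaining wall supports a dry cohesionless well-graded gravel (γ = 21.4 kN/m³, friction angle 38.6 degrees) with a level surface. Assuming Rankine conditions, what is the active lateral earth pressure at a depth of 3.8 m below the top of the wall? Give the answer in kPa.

18.8 kPa

K_a = (1 − sin φ)/(1 + sin φ) = 0.2316.
σ_h = K_a γ z = 0.2316 × 21.4 × 3.8 = 18.84 kPa.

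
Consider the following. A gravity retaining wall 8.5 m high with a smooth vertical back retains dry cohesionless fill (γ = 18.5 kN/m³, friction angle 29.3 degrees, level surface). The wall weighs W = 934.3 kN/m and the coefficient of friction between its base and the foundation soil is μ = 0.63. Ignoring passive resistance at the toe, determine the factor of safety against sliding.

2.57

K_a = tan²(45° − 29.3°/2) = 0.3428.
P_a = ½K_aγH² = 0.5×0.3428×18.5×8.5² = 229.1 kN/m, acting at H/3 = 2.833 m above the base.
FS_sliding = μW / P_a = 0.63×934.3 / 229.1 = 2.569.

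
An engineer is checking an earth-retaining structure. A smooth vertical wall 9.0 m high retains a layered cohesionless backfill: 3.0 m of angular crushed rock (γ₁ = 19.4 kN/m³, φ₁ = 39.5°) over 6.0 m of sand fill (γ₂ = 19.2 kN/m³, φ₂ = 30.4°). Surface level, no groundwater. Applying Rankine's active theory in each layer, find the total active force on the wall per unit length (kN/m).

247 kN/m

K_a1 = tan²(45°−39.5°/2) = 0.2224; K_a2 = tan²(45°−30.4°/2) = 0.3280.
Layer 1: σ at base = K_a1 γ₁ h₁ = 12.95 kPa; P₁ = ½×12.95×3.0 = 19.42.
Layer 2: σ_v at top = γ₁h₁ = 58.20; σ_h top = K_a2×58.20 = 19.09; σ_h base = K_a2×(58.20+19.2×6.0) = 56.87.
P₂ = ½(19.09+56.87)×6.0 = 227.9. Total P_a = 19.42+227.9 = 247.3 kN/m.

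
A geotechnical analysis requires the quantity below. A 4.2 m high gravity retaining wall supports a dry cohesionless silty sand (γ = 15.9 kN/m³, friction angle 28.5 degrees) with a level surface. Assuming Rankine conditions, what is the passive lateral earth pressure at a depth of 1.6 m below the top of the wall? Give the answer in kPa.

71.9 kPa

K_p = (1 + sin φ)/(1 − sin φ) = 2.825.
σ_h = K_p γ z = 2.825 × 15.9 × 1.6 = 71.87 kPa.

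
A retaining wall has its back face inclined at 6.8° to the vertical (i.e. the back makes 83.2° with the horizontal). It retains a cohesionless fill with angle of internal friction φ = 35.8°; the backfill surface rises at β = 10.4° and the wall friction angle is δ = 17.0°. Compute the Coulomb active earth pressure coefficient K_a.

K_a = sin²(α+φ) / [sin²α · sin(α−δ) · (1 + √{sin(φ+δ)sin(φ−β) / (sin(α−δ)sin(α+β))})²].
With α = 83.2°, φ = 35.8°, δ = 17.0°, β = 10.4°: K_a = 0.3264.

0.326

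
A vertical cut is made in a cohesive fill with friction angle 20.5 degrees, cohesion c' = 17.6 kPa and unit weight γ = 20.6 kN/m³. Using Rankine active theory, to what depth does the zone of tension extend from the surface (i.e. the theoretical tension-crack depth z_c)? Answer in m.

2.46 m

K_a = tan²(45° − 20.5°/2) = 0.4813; √K_a = 0.6937.
The active pressure is zero where K_a γ z = 2c√K_a, so z_c = 2c/(γ√K_a) = 2×17.6/(20.6×0.6937) = 2.463 m.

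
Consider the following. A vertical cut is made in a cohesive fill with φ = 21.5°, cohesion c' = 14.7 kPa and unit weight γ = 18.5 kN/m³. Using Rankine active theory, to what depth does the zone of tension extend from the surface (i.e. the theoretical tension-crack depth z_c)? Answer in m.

2.33 m

K_a = tan²(45° − 21.5°/2) = 0.4636; √K_a = 0.6809.
The active pressure is zero where K_a γ z = 2c√K_a, so z_c = 2c/(γ√K_a) = 2×14.7/(18.5×0.6809) = 2.334 m.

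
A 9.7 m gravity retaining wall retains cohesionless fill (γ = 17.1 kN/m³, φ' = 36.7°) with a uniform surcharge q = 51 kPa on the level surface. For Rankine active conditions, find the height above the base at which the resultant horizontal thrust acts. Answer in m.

3.85 m

K_a = 0.2519.
Triangular part P₁ = ½K_aγH² = 202.6 at H/3 = 3.233 m; rectangular part P₂ = K_a q H = 124.6 at H/2 = 4.850 m.
ȳ = (P₁·3.233 + P₂·4.850)/(P₁+P₂) = 3.849 m.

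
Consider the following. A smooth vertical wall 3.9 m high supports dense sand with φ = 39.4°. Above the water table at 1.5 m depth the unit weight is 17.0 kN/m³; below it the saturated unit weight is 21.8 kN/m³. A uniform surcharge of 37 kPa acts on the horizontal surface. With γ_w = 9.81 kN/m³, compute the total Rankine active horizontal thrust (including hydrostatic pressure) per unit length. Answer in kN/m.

86.2 kN/m

K_a = tan²(45° − φ/2) = 0.2234.
γ' = 21.8 − 9.81 = 11.99 kN/m³. h₂ = H − d_w = 2.4 m.
σ'_h: at surface K_a·q = 8.267; at WT K_a(q+γd_w) = 13.97; at base K_a(q+γd_w+γ'h₂) = 20.40 kPa.
P₁ = ½(8.267+13.97)×1.5 = 16.67; P₂ = ½(13.97+20.40)×2.4 = 41.23; P_w = ½γ_w h₂² = 28.25.
Total = 16.67+41.23+28.25 = 86.16 kN/m.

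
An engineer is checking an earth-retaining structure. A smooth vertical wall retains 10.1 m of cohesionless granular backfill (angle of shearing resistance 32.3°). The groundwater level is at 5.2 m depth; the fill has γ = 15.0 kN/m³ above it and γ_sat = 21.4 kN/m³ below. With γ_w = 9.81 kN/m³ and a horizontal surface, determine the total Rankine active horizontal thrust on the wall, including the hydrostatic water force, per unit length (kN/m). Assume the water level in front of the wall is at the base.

338 kN/m

K_a = tan²(45° − φ/2) = 0.3035.
γ' = 21.4 − 9.81 = 11.59 kN/m³. Depth below WT = 4.9 m.
σ'_h at WT = K_a γ d_w = 23.67 kPa; at base = 23.67 + K_a γ' × 4.9 = 40.91 kPa.
P₁ (0–5.2 m) = ½×23.67×5.2 = 61.55. P₂ (5.2–10.1 m) = ½(23.67+40.91)×4.9 = 158.2.
P_w = ½ γ_w h₂² = 0.5×9.81×4.9² = 117.8. Total = 61.55+158.2+117.8 = 337.5 kN/m.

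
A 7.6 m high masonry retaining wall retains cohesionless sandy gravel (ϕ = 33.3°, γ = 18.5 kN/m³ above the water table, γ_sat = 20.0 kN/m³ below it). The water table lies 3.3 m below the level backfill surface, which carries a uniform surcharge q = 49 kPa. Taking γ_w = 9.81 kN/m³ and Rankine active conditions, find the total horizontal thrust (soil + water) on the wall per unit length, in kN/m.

332 kN/m

K_a = tan²(45° − φ/2) = 0.2911.
γ' = 20.0 − 9.81 = 10.19 kN/m³. h₂ = H − d_w = 4.3 m.
σ'_h: at surface K_a·q = 14.27; at WT K_a(q+γd_w) = 32.04; at base K_a(q+γd_w+γ'h₂) = 44.80 kPa.
P₁ = ½(14.27+32.04)×3.3 = 76.40; P₂ = ½(32.04+44.80)×4.3 = 165.2; P_w = ½γ_w h₂² = 90.69.
Total = 76.40+165.2+90.69 = 332.3 kN/m.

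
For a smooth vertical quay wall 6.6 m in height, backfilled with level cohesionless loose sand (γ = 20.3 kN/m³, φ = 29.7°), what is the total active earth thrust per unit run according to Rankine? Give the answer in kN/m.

149 kN/m

K_a = tan²(45° − φ/2) = 0.3374.
P_a = ½ K_a γ H² = 0.5 × 0.3374 × 20.3 × 6.6² = 149.2 kN/m.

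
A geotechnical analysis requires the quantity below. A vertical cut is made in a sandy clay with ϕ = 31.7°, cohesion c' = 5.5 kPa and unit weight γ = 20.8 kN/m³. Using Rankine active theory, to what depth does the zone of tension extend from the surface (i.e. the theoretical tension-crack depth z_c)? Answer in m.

K_a = tan²(45° − 31.7°/2) = 0.3111; √K_a = 0.5577.
The active pressure is zero where K_a γ z = 2c√K_a, so z_c = 2c/(γ√K_a) = 2×5.5/(20.8×0.5577) = 0.9482 m.

0.948 m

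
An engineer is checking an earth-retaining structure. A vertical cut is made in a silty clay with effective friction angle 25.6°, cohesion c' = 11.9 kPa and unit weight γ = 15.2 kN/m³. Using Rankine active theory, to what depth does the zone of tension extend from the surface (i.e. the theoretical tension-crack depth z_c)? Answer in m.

2.49 m

K_a = tan²(45° − 25.6°/2) = 0.3966; √K_a = 0.6297.
The active pressure is zero where K_a γ z = 2c√K_a, so z_c = 2c/(γ√K_a) = 2×11.9/(15.2×0.6297) = 2.486 m.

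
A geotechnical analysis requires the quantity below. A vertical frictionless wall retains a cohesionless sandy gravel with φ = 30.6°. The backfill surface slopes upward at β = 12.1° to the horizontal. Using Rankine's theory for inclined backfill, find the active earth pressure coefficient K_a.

0.349

K_a = cos β · (cos β − √(cos²β − cos²φ)) / (cos β + √(cos²β − cos²φ)).
cos β = 0.9778, cos φ = 0.8607, √(cos²β − cos²φ) = 0.4639.
K_a = 0.9778 × (0.9778 − 0.4639)/(0.9778 + 0.4639) = 0.3485.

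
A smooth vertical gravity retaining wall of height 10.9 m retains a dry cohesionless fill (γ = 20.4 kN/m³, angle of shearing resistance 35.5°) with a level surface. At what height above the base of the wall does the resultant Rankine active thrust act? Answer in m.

3.63 m

K_a = 0.2653.
The pressure distribution is triangular, so the resultant acts at H/3 above the base = 10.9/3 = 3.633 m.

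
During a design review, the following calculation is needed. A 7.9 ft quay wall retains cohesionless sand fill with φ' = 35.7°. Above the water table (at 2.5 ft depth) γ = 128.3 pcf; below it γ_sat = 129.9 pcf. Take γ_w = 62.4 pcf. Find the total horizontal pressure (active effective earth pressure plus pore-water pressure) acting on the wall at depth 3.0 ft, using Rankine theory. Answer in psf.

K_a = (1 − sin φ)/(1 + sin φ) = 0.2630.
γ' = 129.9 − 62.4 = 67.50 pcf.
Effective vertical stress at 3.0 ft: σ'_v = 128.3×2.5 + 67.50×0.500 = 354.5 psf.
σ'_h = K_a σ'_v = 0.2630 × 354.5 = 93.23 psf; u = γ_w × 0.500 = 31.20 psf.
Total σ_h = 93.23 + 31.20 = 124.4 psf.

124 psf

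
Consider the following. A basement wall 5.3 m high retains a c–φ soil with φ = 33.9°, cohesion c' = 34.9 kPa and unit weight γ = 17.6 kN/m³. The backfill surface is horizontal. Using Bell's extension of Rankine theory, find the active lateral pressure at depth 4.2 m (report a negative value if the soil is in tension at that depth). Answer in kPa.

K_a = (1 − sin φ)/(1 + sin φ) = 0.2839.
σ_a = K_a γ z − 2c√K_a = 0.2839×17.6×4.2 − 2×34.9×0.5328 = -16.21 kPa.

-16.2 kPa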